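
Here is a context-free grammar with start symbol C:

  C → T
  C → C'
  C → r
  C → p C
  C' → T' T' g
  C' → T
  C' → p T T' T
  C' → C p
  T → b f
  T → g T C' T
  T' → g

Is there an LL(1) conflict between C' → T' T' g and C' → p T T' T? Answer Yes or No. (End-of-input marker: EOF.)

No

FIRST(T' T' g) = { g } and FIRST(p T T' T) = { p }.
The FIRST sets are disjoint and neither alternative is nullable — no conflict.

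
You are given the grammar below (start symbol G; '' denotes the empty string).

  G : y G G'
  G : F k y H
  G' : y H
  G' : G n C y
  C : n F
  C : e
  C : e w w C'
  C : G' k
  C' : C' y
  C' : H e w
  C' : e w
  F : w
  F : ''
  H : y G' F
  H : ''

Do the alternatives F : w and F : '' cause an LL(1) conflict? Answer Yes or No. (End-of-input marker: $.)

Yes

FIRST(w) = { w } and FIRST('') = { '' }.
The second alternative is nullable and FOLLOW(F) = { $, e, k, n, w, y } shares w with FIRST of the first — conflict.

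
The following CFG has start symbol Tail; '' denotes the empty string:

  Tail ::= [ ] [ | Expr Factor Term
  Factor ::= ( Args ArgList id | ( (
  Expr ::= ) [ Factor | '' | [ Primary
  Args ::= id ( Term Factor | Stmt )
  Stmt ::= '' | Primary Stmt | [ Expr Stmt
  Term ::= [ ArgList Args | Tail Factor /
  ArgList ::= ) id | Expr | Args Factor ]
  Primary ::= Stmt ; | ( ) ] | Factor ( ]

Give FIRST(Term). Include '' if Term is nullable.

Term ::= [ ArgList Args contributes {[}.
From Term ::= Tail Factor /: add FIRST(Tail) = { (, ), [ }.
Union: FIRST(Term) = { (, ), [ }.

{ (, ), [ }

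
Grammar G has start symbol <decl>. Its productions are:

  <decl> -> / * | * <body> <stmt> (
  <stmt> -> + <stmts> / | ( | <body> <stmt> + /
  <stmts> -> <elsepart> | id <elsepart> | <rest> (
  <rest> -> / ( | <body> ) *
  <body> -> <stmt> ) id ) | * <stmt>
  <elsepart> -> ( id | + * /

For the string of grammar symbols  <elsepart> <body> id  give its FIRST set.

{ (, + }

Add FIRST(<elsepart>) = { (, + }; <elsepart> is not nullable, stop.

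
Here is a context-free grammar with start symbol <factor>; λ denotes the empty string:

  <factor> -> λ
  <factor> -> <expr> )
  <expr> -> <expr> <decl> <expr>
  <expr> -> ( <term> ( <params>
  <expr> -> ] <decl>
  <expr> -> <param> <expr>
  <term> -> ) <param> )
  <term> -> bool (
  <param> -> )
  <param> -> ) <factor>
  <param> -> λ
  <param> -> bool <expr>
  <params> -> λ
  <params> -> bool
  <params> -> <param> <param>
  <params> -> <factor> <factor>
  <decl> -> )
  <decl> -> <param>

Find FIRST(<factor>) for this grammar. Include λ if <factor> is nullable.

{ (, ), ], bool, λ }

<factor> -> λ contributes λ.
From <factor> -> <expr> ): add FIRST(<expr>) = { (, ), ], bool }.
Union: FIRST(<factor>) = { (, ), ], bool, λ }.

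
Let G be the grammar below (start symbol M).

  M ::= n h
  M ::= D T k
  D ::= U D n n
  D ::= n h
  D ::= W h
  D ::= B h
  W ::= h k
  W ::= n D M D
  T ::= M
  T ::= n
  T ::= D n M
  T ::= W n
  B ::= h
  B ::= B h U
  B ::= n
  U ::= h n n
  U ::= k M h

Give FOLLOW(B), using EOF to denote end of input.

{ h }

In D ::= B h: add FIRST(h) = { h }.
In B ::= B h U: add FIRST(h U) = { h }.
Union: FOLLOW(B) = { h }.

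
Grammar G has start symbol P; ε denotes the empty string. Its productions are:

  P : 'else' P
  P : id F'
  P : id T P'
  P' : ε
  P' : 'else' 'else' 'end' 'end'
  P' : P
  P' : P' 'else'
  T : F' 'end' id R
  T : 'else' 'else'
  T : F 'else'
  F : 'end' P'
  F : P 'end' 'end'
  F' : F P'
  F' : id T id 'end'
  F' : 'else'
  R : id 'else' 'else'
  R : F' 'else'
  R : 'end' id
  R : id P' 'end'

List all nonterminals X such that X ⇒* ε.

Directly nullable (have an ε-production): P'.
No other nonterminal has a production whose RHS symbols are all nullable.

{ P' }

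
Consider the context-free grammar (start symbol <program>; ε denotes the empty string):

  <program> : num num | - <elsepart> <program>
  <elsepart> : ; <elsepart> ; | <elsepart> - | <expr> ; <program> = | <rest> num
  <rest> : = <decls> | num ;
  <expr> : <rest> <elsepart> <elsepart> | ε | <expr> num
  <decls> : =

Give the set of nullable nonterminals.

{ <expr> }

Directly nullable (have an ε-production): <expr>.
No other nonterminal has a production whose RHS symbols are all nullable.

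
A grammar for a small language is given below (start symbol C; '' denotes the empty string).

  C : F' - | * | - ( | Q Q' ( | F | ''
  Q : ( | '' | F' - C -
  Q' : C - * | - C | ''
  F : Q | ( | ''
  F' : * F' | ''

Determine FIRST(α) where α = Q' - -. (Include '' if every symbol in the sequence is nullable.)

Add FIRST(Q')\{''} = { (, *, - }; Q' is nullable, continue.
- is a terminal; add {-} and stop.

{ (, *, - }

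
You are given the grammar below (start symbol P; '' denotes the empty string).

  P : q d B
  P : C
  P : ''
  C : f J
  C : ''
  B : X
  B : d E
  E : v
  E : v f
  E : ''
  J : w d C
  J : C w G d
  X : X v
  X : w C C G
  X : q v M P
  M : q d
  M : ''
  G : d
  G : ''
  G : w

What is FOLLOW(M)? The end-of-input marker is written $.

{ $, f, q, v }

In X : q v M P: add FIRST(P)\{''} = { f, q }.
  Since P is nullable, also add FOLLOW(X) = { $, v }.
Union: FOLLOW(M) = { $, f, q, v }.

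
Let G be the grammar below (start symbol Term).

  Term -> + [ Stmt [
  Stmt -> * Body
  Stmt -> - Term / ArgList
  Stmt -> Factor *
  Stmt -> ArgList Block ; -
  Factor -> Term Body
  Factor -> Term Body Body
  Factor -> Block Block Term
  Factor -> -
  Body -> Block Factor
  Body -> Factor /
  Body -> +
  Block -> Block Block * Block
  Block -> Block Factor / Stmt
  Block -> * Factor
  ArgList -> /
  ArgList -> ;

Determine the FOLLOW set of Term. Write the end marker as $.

Term is the start symbol, so $ ∈ FOLLOW(Term).
In Stmt -> - Term / ArgList: add FIRST(/ ArgList) = { / }.
In Factor -> Term Body: add FIRST(Body) = { *, +, - }.
In Factor -> Term Body Body: add FIRST(Body Body) = { *, +, - }.
In Factor -> Block Block Term: Term is at the end, add FOLLOW(Factor) = { *, +, -, /, ;, [ }.
Union: FOLLOW(Term) = { $, *, +, -, /, ;, [ }.

{ $, *, +, -, /, ;, [ }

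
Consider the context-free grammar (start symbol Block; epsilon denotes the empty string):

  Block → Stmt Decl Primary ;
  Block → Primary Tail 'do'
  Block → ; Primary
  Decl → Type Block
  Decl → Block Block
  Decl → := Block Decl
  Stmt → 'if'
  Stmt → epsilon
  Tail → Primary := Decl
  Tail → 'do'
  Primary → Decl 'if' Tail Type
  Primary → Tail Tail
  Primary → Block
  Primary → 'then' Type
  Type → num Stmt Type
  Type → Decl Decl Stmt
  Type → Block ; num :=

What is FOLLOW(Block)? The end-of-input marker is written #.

{ #, 'do', 'if', 'then', :=, ;, num }

Block is the start symbol, so # ∈ FOLLOW(Block).
In Decl → Type Block: Block is at the end, add FOLLOW(Decl) = { #, 'do', 'if', 'then', :=, ;, num }.
In Decl → Block Block: add FIRST(Block) = { 'do', 'if', 'then', :=, ;, num }.
In Decl → Block Block: Block is at the end, add FOLLOW(Decl) = { #, 'do', 'if', 'then', :=, ;, num }.
In Decl → := Block Decl: add FIRST(Decl) = { 'do', 'if', 'then', :=, ;, num }.
In Primary → Block: Block is at the end, add FOLLOW(Primary) = { #, 'do', 'if', 'then', :=, ;, num }.
In Type → Block ; num :=: add FIRST(; num :=) = { ; }.
Union: FOLLOW(Block) = { #, 'do', 'if', 'then', :=, ;, num }.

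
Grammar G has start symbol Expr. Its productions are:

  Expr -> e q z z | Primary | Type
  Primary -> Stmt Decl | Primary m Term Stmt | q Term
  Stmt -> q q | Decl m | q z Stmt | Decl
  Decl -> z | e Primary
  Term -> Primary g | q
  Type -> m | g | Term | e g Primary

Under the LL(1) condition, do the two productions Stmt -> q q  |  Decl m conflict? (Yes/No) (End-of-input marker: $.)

No

FIRST(q q) = { q } and FIRST(Decl m) = { e, z }.
The FIRST sets are disjoint and neither alternative is nullable — no conflict.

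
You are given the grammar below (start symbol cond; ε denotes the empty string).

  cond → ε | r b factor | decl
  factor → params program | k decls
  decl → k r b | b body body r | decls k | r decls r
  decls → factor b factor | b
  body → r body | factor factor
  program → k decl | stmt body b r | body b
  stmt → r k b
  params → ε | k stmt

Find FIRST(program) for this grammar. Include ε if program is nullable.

program → k decl contributes {k}.
From program → stmt body b r: add FIRST(stmt) = { r }.
From program → body b: add FIRST(body) = { k, r }.
Union: FIRST(program) = { k, r }.

{ k, r }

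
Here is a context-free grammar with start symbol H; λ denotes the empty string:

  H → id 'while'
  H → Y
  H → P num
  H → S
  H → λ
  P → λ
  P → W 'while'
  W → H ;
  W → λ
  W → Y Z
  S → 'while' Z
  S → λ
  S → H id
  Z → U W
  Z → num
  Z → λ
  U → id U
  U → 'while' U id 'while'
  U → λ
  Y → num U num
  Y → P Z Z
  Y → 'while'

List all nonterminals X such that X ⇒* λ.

Directly nullable (have an λ-production): H, P, W, S, Z, U.
Y → P Z Z with every symbol nullable, so Y is nullable.

{ H, P, S, U, W, Y, Z }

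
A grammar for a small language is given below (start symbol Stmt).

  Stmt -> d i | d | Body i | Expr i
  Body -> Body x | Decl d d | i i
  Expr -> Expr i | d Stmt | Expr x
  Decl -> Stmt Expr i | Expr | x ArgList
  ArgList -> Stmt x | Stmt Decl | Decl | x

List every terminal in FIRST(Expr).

From Expr -> Expr i: add FIRST(Expr) = { d }.
Expr -> d Stmt contributes {d}.
From Expr -> Expr x: add FIRST(Expr) = { d }.
Union: FIRST(Expr) = { d }.

{ d }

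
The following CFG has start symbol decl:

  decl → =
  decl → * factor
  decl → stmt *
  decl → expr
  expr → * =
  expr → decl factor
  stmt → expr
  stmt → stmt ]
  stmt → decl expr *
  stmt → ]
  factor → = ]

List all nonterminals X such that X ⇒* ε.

{ } (none)

No nonterminal has an empty production or an RHS whose symbols are all nullable.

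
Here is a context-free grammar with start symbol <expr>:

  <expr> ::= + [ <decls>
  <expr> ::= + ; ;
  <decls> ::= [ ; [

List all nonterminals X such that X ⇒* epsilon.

No nonterminal has an empty production or an RHS whose symbols are all nullable.

{ } (none)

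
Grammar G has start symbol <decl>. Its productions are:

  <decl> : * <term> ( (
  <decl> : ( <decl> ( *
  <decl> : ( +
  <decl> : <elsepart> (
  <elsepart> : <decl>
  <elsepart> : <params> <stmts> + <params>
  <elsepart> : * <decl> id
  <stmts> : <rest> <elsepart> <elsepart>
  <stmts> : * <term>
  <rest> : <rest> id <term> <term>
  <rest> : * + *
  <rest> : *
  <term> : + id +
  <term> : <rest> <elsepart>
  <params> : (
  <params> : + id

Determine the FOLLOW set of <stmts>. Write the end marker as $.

In <elsepart> : <params> <stmts> + <params>: add FIRST(+ <params>) = { + }.
Union: FOLLOW(<stmts>) = { + }.

{ + }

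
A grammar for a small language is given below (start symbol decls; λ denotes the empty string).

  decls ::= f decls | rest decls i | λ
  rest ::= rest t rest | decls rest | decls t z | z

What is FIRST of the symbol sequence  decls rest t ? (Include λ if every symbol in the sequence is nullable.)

{ f, t, z }

Add FIRST(decls)\{λ} = { f, t, z }; decls is nullable, continue.
Add FIRST(rest) = { f, t, z }; rest is not nullable, stop.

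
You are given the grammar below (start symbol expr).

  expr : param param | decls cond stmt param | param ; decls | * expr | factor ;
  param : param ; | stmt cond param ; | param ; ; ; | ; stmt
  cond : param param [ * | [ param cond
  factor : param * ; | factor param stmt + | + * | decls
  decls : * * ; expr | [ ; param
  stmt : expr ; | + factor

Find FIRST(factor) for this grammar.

From factor : param * ;: add FIRST(param) = { *, +, ;, [ }.
From factor : factor param stmt +: add FIRST(factor) = { *, +, ;, [ }.
factor : + * contributes {+}.
From factor : decls: add FIRST(decls) = { *, [ }.
Union: FIRST(factor) = { *, +, ;, [ }.

{ *, +, ;, [ }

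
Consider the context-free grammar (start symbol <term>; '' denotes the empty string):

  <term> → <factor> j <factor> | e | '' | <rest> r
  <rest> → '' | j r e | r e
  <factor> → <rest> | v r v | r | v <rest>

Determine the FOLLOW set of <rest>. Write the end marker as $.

{ $, j, r }

In <term> → <rest> r: add FIRST(r) = { r }.
In <factor> → <rest>: <rest> is at the end, add FOLLOW(<factor>) = { $, j }.
In <factor> → v <rest>: <rest> is at the end, add FOLLOW(<factor>) = { $, j }.
Union: FOLLOW(<rest>) = { $, j, r }.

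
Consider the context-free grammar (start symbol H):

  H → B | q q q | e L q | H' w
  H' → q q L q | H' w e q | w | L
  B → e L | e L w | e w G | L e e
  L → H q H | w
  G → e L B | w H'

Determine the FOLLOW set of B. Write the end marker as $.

{ $, e, q, w }

In H → B: B is at the end, add FOLLOW(H) = { $, e, q, w }.
In G → e L B: B is at the end, add FOLLOW(G) = { $, e, q, w }.
Union: FOLLOW(B) = { $, e, q, w }.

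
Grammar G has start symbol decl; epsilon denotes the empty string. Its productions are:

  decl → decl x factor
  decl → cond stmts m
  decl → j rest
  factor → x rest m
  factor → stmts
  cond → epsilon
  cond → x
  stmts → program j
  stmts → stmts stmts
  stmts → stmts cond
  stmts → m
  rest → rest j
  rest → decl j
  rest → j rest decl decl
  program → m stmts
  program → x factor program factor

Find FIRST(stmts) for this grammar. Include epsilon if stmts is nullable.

From stmts → program j: add FIRST(program) = { m, x }.
From stmts → stmts stmts: add FIRST(stmts) = { m, x }.
From stmts → stmts cond: add FIRST(stmts) = { m, x }.
stmts → m contributes {m}.
Union: FIRST(stmts) = { m, x }.

{ m, x }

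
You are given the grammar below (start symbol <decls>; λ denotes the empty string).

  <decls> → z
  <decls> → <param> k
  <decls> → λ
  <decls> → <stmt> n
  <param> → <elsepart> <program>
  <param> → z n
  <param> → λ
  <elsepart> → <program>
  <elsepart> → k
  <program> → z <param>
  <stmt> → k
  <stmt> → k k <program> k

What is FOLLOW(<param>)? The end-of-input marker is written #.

In <decls> → <param> k: add FIRST(k) = { k }.
In <program> → z <param>: <param> is at the end, add FOLLOW(<program>) = { k, z }.
Union: FOLLOW(<param>) = { k, z }.

{ k, z }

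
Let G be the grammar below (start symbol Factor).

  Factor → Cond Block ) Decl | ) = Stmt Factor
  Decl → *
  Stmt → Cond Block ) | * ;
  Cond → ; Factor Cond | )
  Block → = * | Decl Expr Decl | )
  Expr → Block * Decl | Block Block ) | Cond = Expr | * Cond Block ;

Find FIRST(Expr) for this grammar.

From Expr → Block * Decl: add FIRST(Block) = { ), *, = }.
From Expr → Block Block ): add FIRST(Block) = { ), *, = }.
From Expr → Cond = Expr: add FIRST(Cond) = { ), ; }.
Expr → * Cond Block ; contributes {*}.
Union: FIRST(Expr) = { ), *, ;, = }.

{ ), *, ;, = }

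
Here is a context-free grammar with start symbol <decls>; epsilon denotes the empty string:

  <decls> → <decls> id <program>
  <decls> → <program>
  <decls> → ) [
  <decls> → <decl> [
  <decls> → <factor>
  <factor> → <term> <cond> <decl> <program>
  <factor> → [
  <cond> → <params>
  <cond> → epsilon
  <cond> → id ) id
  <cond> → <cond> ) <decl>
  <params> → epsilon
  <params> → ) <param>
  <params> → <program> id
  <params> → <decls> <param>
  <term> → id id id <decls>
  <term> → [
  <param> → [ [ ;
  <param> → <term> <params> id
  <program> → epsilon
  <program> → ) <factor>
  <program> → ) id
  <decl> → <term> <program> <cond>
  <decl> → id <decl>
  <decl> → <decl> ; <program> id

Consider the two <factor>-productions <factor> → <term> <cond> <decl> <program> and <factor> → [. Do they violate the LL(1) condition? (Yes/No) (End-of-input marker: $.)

FIRST(<term> <cond> <decl> <program>) = { [, id } and FIRST([) = { [ }.
Both contain [, so the two alternatives are not disjoint — LL(1) conflict.

Yes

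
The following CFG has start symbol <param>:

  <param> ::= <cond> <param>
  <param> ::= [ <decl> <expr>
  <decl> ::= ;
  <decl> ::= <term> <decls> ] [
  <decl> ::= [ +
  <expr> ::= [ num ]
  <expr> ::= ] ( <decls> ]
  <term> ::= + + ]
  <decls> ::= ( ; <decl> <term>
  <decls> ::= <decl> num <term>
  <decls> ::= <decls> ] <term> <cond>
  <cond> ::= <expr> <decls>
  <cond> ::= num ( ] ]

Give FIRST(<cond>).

From <cond> ::= <expr> <decls>: add FIRST(<expr>) = { [, ] }.
<cond> ::= num ( ] ] contributes {num}.
Union: FIRST(<cond>) = { [, ], num }.

{ [, ], num }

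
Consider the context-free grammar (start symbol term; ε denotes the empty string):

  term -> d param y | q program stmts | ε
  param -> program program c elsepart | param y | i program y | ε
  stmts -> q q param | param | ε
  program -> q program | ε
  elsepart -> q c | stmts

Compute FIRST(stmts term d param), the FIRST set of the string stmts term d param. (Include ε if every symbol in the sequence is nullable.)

{ c, d, i, q, y }

Add FIRST(stmts)\{ε} = { c, i, q, y }; stmts is nullable, continue.
Add FIRST(term)\{ε} = { d, q }; term is nullable, continue.
d is a terminal; add {d} and stop.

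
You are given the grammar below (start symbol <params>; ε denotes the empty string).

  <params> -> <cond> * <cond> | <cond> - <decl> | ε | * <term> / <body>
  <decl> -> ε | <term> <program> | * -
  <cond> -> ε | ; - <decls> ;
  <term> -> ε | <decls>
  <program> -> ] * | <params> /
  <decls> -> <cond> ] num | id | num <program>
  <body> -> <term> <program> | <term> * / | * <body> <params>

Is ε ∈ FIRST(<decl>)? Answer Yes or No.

<decl> has an ε-production, so <decl> ⇒ ε.

Yes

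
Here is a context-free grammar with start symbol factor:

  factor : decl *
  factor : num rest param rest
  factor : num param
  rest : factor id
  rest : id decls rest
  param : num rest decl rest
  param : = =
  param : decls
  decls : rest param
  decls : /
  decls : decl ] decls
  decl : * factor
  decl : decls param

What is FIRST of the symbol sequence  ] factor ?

] is a terminal; add {]} and stop.

{ ] }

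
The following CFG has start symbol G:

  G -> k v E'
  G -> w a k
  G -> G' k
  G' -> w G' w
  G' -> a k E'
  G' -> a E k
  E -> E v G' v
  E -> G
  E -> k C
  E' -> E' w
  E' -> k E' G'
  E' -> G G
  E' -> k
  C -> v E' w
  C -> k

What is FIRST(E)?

{ a, k, w }

From E -> E v G' v: add FIRST(E) = { a, k, w }.
From E -> G: add FIRST(G) = { a, k, w }.
E -> k C contributes {k}.
Union: FIRST(E) = { a, k, w }.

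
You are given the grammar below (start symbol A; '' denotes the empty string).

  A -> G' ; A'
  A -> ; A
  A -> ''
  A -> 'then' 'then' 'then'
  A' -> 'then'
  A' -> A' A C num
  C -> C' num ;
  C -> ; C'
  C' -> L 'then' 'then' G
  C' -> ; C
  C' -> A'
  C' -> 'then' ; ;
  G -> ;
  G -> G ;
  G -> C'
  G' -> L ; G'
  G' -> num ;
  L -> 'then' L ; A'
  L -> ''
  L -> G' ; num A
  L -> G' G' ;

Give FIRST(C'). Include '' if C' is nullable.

{ 'then', ;, num }

From C' -> L 'then' 'then' G: L nullable, take FIRST(L) ∪ {'then'} = { 'then', ;, num }.
C' -> ; C contributes {;}.
From C' -> A': add FIRST(A') = { 'then' }.
C' -> 'then' ; ; contributes {'then'}.
Union: FIRST(C') = { 'then', ;, num }.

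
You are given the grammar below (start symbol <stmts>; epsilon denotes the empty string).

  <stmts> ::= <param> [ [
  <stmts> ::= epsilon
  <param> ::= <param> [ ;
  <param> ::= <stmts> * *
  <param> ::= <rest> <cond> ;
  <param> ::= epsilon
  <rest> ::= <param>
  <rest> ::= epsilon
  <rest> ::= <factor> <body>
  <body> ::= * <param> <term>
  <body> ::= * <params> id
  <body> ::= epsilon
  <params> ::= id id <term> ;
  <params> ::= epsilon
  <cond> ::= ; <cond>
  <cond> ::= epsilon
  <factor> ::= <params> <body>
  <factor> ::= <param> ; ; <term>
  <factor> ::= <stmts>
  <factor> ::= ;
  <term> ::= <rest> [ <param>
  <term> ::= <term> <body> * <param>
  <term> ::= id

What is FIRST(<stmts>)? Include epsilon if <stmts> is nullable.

From <stmts> ::= <param> [ [: <param> nullable, take FIRST(<param>) ∪ {[} = { *, ;, [, id }.
<stmts> ::= epsilon contributes epsilon.
Union: FIRST(<stmts>) = { *, ;, [, id, epsilon }.

{ *, ;, [, id, epsilon }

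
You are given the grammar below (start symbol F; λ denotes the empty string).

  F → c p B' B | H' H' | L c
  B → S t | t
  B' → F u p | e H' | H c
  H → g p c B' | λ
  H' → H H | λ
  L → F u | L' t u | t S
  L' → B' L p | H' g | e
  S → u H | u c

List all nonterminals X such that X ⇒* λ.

{ F, H, H' }

Directly nullable (have an λ-production): H, H'.
F → H' H' with every symbol nullable, so F is nullable.
No other nonterminal has a production whose RHS symbols are all nullable.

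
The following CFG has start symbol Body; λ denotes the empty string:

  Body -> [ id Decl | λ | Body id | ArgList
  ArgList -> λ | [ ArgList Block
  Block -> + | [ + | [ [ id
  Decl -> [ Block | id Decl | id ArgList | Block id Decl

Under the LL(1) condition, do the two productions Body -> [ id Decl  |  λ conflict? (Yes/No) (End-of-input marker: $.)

No

FIRST([ id Decl) = { [ } and FIRST(λ) = { λ }.
The second is nullable but FOLLOW(Body) = { $, id } is disjoint from FIRST of the first.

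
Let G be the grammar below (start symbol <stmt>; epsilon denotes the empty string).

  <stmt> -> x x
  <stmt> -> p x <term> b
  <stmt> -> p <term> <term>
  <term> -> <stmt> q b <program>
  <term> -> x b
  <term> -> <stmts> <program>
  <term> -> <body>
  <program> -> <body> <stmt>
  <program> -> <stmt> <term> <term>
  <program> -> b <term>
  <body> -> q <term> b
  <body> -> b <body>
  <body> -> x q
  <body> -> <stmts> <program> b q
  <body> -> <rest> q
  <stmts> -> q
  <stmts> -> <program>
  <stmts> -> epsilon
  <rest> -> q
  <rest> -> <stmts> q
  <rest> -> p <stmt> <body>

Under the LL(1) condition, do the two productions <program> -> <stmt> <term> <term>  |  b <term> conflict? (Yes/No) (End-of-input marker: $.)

FIRST(<stmt> <term> <term>) = { p, x } and FIRST(b <term>) = { b }.
The FIRST sets are disjoint and neither alternative is nullable — no conflict.

No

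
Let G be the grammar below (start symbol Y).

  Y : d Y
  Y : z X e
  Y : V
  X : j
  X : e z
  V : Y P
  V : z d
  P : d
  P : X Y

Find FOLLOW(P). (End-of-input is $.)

{ $, d, e, j }

In V : Y P: P is at the end, add FOLLOW(V) = { $, d, e, j }.
Union: FOLLOW(P) = { $, d, e, j }.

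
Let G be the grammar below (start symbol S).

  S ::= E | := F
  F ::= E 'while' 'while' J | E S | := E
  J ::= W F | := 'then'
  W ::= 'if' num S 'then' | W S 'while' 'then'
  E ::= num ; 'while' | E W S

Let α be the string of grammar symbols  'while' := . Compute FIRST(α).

{ 'while' }

'while' is a terminal; add {'while'} and stop.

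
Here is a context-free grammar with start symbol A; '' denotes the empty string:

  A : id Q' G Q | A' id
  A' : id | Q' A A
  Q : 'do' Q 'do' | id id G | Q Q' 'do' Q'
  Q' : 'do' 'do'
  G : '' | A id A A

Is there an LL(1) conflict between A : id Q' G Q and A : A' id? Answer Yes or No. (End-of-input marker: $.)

FIRST(id Q' G Q) = { id } and FIRST(A' id) = { 'do', id }.
Both contain id, so the two alternatives are not disjoint — LL(1) conflict.

Yes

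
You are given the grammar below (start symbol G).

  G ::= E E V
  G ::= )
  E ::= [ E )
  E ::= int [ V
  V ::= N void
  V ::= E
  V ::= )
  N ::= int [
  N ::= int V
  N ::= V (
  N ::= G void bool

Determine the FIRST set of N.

{ ), [, int }

N ::= int [ contributes {int}.
N ::= int V contributes {int}.
From N ::= V (: add FIRST(V) = { ), [, int }.
From N ::= G void bool: add FIRST(G) = { ), [, int }.
Union: FIRST(N) = { ), [, int }.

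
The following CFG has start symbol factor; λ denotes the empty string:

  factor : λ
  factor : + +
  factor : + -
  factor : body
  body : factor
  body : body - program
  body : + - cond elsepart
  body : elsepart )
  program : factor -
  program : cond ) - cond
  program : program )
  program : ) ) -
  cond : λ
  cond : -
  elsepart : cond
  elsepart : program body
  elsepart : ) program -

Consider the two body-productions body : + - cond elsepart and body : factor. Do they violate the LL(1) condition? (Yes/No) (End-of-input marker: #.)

FIRST(+ - cond elsepart) = { + } and FIRST(factor) = { ), +, -, λ }.
Both contain +, so the two alternatives are not disjoint — LL(1) conflict.

Yes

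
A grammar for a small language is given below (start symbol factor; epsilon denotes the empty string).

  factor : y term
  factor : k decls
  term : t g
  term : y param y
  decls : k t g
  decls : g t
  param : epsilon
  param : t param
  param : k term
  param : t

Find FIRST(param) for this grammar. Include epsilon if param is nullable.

{ k, t, epsilon }

param : epsilon contributes epsilon.
param : t param contributes {t}.
param : k term contributes {k}.
param : t contributes {t}.
Union: FIRST(param) = { k, t, epsilon }.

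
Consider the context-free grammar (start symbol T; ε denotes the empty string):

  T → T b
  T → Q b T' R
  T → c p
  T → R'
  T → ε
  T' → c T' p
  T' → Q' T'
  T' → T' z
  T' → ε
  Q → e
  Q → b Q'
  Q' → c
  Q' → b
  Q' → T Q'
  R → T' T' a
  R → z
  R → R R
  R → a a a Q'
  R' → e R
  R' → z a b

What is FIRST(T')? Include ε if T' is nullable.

T' → c T' p contributes {c}.
From T' → Q' T': add FIRST(Q') = { b, c, e, z }.
From T' → T' z: T' nullable, take FIRST(T') ∪ {z} = { b, c, e, z }.
T' → ε contributes ε.
Union: FIRST(T') = { b, c, e, z, ε }.

{ b, c, e, z, ε }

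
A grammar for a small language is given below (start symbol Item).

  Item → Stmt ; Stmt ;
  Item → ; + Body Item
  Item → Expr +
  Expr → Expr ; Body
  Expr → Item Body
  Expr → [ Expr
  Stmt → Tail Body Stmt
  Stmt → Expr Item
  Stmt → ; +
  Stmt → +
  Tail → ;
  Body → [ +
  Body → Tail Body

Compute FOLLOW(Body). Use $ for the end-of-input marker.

In Item → ; + Body Item: add FIRST(Item) = { +, ;, [ }.
In Expr → Expr ; Body: Body is at the end, add FOLLOW(Expr) = { +, ;, [ }.
In Expr → Item Body: Body is at the end, add FOLLOW(Expr) = { +, ;, [ }.
In Stmt → Tail Body Stmt: add FIRST(Stmt) = { +, ;, [ }.
In Body → Tail Body: Body is at the end, add FOLLOW(Body) = { +, ;, [ }.
Union: FOLLOW(Body) = { +, ;, [ }.

{ +, ;, [ }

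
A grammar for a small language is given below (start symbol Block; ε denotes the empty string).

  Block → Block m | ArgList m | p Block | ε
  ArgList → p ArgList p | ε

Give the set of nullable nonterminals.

Directly nullable (have an ε-production): Block, ArgList.

{ ArgList, Block }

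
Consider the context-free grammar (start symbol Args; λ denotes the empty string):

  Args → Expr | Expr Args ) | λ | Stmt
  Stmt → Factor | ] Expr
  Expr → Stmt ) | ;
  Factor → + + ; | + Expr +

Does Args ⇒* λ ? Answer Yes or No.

Args has an λ-production, so Args ⇒ λ.

Yes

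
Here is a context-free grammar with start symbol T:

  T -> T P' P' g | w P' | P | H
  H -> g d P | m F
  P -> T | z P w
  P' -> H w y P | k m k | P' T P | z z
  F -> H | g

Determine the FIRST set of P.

{ g, m, w, z }

From P -> T: add FIRST(T) = { g, m, w, z }.
P -> z P w contributes {z}.
Union: FIRST(P) = { g, m, w, z }.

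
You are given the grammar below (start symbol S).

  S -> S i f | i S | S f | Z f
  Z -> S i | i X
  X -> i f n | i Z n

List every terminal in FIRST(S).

From S -> S i f: add FIRST(S) = { i }.
S -> i S contributes {i}.
From S -> S f: add FIRST(S) = { i }.
From S -> Z f: add FIRST(Z) = { i }.
Union: FIRST(S) = { i }.

{ i }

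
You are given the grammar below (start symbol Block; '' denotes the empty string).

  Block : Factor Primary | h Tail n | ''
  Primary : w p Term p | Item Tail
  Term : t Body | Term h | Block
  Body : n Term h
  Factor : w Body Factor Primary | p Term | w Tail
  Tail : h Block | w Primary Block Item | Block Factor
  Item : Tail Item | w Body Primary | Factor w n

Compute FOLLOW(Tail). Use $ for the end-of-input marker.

{ $, h, n, p, w }

In Block : h Tail n: add FIRST(n) = { n }.
In Primary : Item Tail: Tail is at the end, add FOLLOW(Primary) = { $, h, n, p, w }.
In Factor : w Tail: Tail is at the end, add FOLLOW(Factor) = { $, h, n, p, w }.
In Item : Tail Item: add FIRST(Item) = { h, p, w }.
Union: FOLLOW(Tail) = { $, h, n, p, w }.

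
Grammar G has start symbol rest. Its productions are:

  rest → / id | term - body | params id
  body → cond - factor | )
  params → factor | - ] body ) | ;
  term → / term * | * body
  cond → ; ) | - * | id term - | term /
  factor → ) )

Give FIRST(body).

{ ), *, -, /, ;, id }

From body → cond - factor: add FIRST(cond) = { *, -, /, ;, id }.
body → ) contributes {)}.
Union: FIRST(body) = { ), *, -, /, ;, id }.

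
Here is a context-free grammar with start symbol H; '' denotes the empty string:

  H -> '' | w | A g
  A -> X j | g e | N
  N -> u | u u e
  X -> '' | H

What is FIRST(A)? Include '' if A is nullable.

From A -> X j: X nullable, take FIRST(X) ∪ {j} = { g, j, u, w }.
A -> g e contributes {g}.
From A -> N: add FIRST(N) = { u }.
Union: FIRST(A) = { g, j, u, w }.

{ g, j, u, w }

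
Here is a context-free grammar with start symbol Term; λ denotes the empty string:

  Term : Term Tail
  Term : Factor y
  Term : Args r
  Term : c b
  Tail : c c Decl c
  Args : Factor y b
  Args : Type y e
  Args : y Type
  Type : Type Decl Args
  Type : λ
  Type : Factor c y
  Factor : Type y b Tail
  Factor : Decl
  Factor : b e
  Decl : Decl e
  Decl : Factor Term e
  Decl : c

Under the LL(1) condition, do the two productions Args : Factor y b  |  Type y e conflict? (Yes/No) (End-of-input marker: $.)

Yes

FIRST(Factor y b) = { b, c, y } and FIRST(Type y e) = { b, c, y }.
Both contain b, so the two alternatives are not disjoint — LL(1) conflict.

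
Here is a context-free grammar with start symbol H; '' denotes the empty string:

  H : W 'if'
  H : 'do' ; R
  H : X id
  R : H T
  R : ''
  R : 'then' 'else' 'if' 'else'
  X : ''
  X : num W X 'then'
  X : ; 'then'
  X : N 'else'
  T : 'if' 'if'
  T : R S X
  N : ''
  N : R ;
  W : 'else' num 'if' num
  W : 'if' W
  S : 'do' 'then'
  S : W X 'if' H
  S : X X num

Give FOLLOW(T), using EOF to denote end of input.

{ EOF, 'do', 'else', 'if', 'then', ;, id, num }

In R : H T: T is at the end, add FOLLOW(R) = { EOF, 'do', 'else', 'if', 'then', ;, id, num }.
Union: FOLLOW(T) = { EOF, 'do', 'else', 'if', 'then', ;, id, num }.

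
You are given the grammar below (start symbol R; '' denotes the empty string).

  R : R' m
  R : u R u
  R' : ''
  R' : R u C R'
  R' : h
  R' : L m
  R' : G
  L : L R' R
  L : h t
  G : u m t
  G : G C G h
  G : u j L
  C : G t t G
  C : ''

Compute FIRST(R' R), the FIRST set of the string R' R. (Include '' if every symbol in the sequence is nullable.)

{ h, m, u }

Add FIRST(R')\{''} = { h, m, u }; R' is nullable, continue.
Add FIRST(R) = { h, m, u }; R is not nullable, stop.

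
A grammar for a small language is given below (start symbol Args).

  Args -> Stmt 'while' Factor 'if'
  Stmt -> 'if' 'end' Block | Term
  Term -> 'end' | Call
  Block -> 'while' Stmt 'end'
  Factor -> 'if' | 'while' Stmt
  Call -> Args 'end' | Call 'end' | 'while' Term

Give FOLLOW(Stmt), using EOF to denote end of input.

{ 'end', 'if', 'while' }

In Args -> Stmt 'while' Factor 'if': add FIRST('while' Factor 'if') = { 'while' }.
In Block -> 'while' Stmt 'end': add FIRST('end') = { 'end' }.
In Factor -> 'while' Stmt: Stmt is at the end, add FOLLOW(Factor) = { 'if' }.
Union: FOLLOW(Stmt) = { 'end', 'if', 'while' }.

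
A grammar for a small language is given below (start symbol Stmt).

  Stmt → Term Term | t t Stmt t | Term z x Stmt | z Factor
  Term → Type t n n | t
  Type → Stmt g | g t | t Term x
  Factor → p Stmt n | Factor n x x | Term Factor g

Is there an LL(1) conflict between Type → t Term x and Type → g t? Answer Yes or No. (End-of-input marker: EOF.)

FIRST(t Term x) = { t } and FIRST(g t) = { g }.
The FIRST sets are disjoint and neither alternative is nullable — no conflict.

No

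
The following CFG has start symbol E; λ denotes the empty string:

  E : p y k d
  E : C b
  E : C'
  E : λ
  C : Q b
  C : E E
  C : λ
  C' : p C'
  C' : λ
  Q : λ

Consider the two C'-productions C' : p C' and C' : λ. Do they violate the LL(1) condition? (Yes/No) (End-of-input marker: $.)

Yes

FIRST(p C') = { p } and FIRST(λ) = { λ }.
The second alternative is nullable and FOLLOW(C') = { $, b, p } shares p with FIRST of the first — conflict.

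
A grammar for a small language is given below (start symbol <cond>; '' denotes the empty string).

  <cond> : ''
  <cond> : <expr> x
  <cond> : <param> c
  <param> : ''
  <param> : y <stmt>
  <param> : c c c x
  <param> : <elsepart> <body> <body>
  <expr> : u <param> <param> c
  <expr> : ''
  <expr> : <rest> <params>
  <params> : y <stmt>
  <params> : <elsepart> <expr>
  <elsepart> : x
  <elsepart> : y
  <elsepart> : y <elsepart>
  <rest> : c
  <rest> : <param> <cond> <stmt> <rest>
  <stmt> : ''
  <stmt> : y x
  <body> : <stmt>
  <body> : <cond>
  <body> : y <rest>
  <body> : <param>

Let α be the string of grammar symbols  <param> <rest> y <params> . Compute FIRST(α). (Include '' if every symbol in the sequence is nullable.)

Add FIRST(<param>)\{''} = { c, x, y }; <param> is nullable, continue.
Add FIRST(<rest>) = { c, u, x, y }; <rest> is not nullable, stop.

{ c, u, x, y }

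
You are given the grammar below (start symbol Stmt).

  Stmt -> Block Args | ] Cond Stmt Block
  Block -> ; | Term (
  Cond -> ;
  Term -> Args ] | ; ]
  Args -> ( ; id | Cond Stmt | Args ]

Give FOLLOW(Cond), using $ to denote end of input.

In Stmt -> ] Cond Stmt Block: add FIRST(Stmt Block) = { (, ;, ] }.
In Args -> Cond Stmt: add FIRST(Stmt) = { (, ;, ] }.
Union: FOLLOW(Cond) = { (, ;, ] }.

{ (, ;, ] }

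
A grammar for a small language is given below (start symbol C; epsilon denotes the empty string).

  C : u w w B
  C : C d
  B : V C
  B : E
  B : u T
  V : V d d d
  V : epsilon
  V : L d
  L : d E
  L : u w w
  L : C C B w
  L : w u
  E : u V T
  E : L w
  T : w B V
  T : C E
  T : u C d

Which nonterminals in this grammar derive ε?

{ V }

Directly nullable (have an epsilon-production): V.
No other nonterminal has a production whose RHS symbols are all nullable.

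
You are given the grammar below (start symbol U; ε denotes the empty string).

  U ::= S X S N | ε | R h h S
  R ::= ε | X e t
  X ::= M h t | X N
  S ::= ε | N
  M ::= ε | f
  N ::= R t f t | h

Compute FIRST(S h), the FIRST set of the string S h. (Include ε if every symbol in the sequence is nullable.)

{ f, h, t }

Add FIRST(S)\{ε} = { f, h, t }; S is nullable, continue.
h is a terminal; add {h} and stop.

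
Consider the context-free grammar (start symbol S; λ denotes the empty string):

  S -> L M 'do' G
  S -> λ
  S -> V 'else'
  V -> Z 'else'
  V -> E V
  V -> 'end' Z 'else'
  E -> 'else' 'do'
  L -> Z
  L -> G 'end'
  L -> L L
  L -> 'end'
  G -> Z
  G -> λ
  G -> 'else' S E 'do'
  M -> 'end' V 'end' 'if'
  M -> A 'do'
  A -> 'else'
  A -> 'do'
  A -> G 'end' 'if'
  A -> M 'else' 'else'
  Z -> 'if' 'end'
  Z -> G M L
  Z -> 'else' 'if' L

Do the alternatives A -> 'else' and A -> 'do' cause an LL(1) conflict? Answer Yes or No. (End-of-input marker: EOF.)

No

FIRST('else') = { 'else' } and FIRST('do') = { 'do' }.
The FIRST sets are disjoint and neither alternative is nullable — no conflict.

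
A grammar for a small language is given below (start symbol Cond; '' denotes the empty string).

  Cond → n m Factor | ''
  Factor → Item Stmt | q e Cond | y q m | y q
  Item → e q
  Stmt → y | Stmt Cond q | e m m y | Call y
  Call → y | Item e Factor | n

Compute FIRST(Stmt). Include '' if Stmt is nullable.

Stmt → y contributes {y}.
From Stmt → Stmt Cond q: add FIRST(Stmt) = { e, n, y }.
Stmt → e m m y contributes {e}.
From Stmt → Call y: add FIRST(Call) = { e, n, y }.
Union: FIRST(Stmt) = { e, n, y }.

{ e, n, y }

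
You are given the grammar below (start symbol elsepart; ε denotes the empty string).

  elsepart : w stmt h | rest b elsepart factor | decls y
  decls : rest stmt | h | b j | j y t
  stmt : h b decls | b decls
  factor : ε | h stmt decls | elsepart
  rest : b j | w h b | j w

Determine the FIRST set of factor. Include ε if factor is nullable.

{ b, h, j, w, ε }

factor : ε contributes ε.
factor : h stmt decls contributes {h}.
From factor : elsepart: add FIRST(elsepart) = { b, h, j, w }.
Union: FIRST(factor) = { b, h, j, w, ε }.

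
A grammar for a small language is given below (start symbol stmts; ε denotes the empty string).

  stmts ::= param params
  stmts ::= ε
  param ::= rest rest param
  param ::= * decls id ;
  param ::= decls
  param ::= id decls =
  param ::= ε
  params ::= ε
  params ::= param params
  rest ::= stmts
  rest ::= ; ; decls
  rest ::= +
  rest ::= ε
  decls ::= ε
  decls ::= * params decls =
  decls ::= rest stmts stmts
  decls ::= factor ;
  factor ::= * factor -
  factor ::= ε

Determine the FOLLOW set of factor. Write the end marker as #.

{ -, ; }

In decls ::= factor ;: add FIRST(;) = { ; }.
In factor ::= * factor -: add FIRST(-) = { - }.
Union: FOLLOW(factor) = { -, ; }.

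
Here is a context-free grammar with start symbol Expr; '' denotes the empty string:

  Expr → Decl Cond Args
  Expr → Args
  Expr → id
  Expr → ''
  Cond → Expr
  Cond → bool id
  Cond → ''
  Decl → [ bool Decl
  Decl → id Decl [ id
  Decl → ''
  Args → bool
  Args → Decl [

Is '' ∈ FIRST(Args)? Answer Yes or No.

Nullable nonterminals: Cond, Decl, Expr.
No production of Args has an RHS whose symbols are all nullable, so Args is not nullable.

No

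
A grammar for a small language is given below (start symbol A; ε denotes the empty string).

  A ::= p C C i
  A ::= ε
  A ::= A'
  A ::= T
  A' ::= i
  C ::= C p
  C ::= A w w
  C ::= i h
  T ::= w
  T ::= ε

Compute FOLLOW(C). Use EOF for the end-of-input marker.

{ i, p, w }

In A ::= p C C i: add FIRST(C i) = { i, p, w }.
In A ::= p C C i: add FIRST(i) = { i }.
In C ::= C p: add FIRST(p) = { p }.
Union: FOLLOW(C) = { i, p, w }.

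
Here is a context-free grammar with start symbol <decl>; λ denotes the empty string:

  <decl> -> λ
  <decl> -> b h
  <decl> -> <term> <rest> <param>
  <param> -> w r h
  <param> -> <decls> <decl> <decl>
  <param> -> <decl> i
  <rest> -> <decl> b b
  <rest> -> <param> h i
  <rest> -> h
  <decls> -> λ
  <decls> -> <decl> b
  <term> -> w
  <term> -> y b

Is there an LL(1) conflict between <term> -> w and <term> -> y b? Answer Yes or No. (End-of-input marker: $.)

No

FIRST(w) = { w } and FIRST(y b) = { y }.
The FIRST sets are disjoint and neither alternative is nullable — no conflict.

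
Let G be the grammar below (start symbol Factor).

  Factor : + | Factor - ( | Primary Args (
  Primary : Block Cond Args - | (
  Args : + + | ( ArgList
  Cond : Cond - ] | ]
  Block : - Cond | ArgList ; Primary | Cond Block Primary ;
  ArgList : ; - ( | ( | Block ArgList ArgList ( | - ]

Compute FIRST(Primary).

{ (, -, ;, ] }

From Primary : Block Cond Args -: add FIRST(Block) = { (, -, ;, ] }.
Primary : ( contributes {(}.
Union: FIRST(Primary) = { (, -, ;, ] }.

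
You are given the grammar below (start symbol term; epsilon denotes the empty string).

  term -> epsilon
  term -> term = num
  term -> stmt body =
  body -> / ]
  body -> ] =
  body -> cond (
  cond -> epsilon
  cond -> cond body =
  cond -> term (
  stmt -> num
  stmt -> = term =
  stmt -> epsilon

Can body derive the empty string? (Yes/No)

No

Nullable nonterminals: cond, stmt, term.
No production of body has an RHS whose symbols are all nullable, so body is not nullable.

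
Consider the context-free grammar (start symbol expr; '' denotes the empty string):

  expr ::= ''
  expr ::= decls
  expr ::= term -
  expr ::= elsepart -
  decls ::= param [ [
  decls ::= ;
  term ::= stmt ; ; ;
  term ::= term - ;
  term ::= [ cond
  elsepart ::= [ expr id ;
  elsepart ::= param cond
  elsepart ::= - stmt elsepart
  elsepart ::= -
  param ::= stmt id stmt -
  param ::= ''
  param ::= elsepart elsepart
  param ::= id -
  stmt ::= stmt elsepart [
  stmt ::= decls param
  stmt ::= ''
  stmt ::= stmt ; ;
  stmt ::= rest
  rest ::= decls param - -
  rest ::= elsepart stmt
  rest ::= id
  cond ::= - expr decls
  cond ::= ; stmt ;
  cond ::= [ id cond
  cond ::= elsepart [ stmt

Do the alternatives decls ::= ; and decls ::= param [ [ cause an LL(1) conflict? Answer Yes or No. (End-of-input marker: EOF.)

Yes

FIRST(;) = { ; } and FIRST(param [ [) = { -, ;, [, id }.
Both contain ;, so the two alternatives are not disjoint — LL(1) conflict.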